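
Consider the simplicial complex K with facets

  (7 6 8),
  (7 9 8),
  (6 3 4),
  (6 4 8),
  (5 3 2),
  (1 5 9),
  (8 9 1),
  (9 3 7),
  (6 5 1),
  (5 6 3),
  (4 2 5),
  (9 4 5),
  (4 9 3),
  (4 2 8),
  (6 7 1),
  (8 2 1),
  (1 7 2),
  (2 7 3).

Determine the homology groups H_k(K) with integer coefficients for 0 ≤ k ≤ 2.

H_0 = Z,  H_1 = Z ⊕ Z/2Z,  H_2 = 0.

Take the total order 1 < 2 < 3 < 4 < 5 < 6 < 7 < 8 < 9 on the vertex set. Then K (dimension 2) consists of the simplices:

  0-simplices (9): [1], [2], [3], [4], [5], [6], [7], [8], [9]
  1-simplices (27): (27 of them)
  2-simplices (18): [1,2,7], [1,2,8], [1,5,6], [1,5,9], [1,6,7], [1,8,9], [2,3,5], [2,3,7], [2,4,5], [2,4,8], [3,4,6], [3,4,9], [3,5,6], [3,7,9], [4,5,9], [4,6,8], [6,7,8], [7,8,9]

giving chain groups C_0 ≅ Z^9, C_1 ≅ Z^27, C_2 ≅ Z^18.

The boundary map ∂_1: C_1 → C_0 maps an edge to its endpoints' difference, ∂[p,q] = q − p.
As a 9×27 matrix over Z this has rank 8, with invariant factors (1,1,1,1,1,1,1,1).

The boundary map ∂_2: C_2 → C_1 sends each 2-simplex [p,q,r] to [q,r] − [p,r] + [p,q]. For instance
  ∂[2,3,5] = [3,5] − [2,5] + [2,3],
  ∂[2,4,5] = [4,5] − [2,5] + [2,4].
The 27×18 boundary matrix has rank 18 and Smith normal form diag(1,1,1,1,1,1,1,1,1,1,1,1,1,1,1,1,1,2).

From H_k ≅ ker(∂_k) / im(∂_{k+1}) we obtain:

  H_0: rank C_0 − rank ∂_1 = 9 − 8 = 1, and the invariant factors of ∂_1 are all 1, so H_0 = Z.
  H_1: rank ker ∂_1 − rank ∂_2 = (27 − 8) − 18 = 1, and ∂_2 has invariant factor 2 > 1, so H_1 = Z ⊕ Z/2Z.
  H_2: rank ker ∂_2 − rank ∂_3 = (18 − 18) − 0 = 0, and there is no ∂_3, so H_2 = 0.

As a check, the Euler characteristic is 9 − 27 + 18 = 0, which agrees with 1 − 1 + 0 = 0.
(K is a triangulation of the Klein bottle.)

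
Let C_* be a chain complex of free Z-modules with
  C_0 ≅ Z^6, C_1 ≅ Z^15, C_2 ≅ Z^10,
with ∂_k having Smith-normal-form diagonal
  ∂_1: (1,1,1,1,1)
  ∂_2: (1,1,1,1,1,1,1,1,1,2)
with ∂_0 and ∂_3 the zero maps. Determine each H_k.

H_0: b_0 = 6 − 0 − 5 = 1; torsion from ∂_1 factors > 1: none. So H_0 = Z.
H_1: b_1 = 15 − 5 − 10 = 0; torsion from ∂_2 factors > 1: [2]. So H_1 = Z/2Z.
H_2: b_2 = 10 − 10 − 0 = 0; torsion from ∂_3 factors > 1: none. So H_2 = 0.

H_0 = Z,  H_1 = Z/2Z,  H_2 = 0.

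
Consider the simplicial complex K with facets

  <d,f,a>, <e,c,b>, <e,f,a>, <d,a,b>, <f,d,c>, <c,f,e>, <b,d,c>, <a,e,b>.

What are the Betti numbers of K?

b_0 = 1, b_1 = 0, b_2 = 1.

Take the total order a < b < c < d < e < f on the vertex set. Then K (dimension 2) consists of the simplices:

  0-simplices (6): a, b, c, d, e, f
  1-simplices (12): ab, ad, ae, af, bc, bd, be, cd, ce, cf, df, ef
  2-simplices (8): abd, abe, adf, aef, bcd, bce, cdf, cef

Hence C_0 ≅ Z^6, C_1 ≅ Z^12, C_2 ≅ Z^8.

Boundary ∂_1: C_1 → C_0 is given by ∂[p,q] = [q] − [p]. For instance
  ∂bc = c − b.
This gives a 6×12 integer matrix of rank 5; reducing to Smith normal form yields diagonal entries (1,1,1,1,1).

Boundary ∂_2: C_2 → C_1 sends each 2-simplex [p,q,r] to [q,r] − [p,r] + [p,q]. For instance
  ∂abd = bd − ad + ab,
  ∂abe = be − ae + ab.
The resulting 12×8 matrix has rank 7, and its Smith normal form has invariant factors (1,1,1,1,1,1,1).

Computing H_k = (kernel of ∂_k) / (image of ∂_{k+1}):

  H_0: rank C_0 − rank ∂_1 = 6 − 5 = 1, and the invariant factors of ∂_1 are all 1, so H_0 ≅ Z.
  H_1: rank ker ∂_1 − rank ∂_2 = (12 − 5) − 7 = 0, and the invariant factors of ∂_2 are all 1, so H_1 ≅ 0.
  H_2: rank ker ∂_2 − rank ∂_3 = (8 − 7) − 0 = 1, and there is no ∂_3, so H_2 ≅ Z.

As a check, the Euler characteristic is 6 − 12 + 8 = 2, which agrees with 1 − 0 + 1 = 2.
(K is a triangulation of the 2-sphere S^2.)

Hence the Betti numbers are b_0 = 1, b_1 = 0, b_2 = 1.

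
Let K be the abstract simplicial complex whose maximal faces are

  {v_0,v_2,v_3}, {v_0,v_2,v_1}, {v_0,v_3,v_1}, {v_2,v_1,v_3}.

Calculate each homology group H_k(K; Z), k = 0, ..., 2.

H_0 ≅ Z,  H_1 = 0,  H_2 ≅ Z.

Order the vertices as v_0 < v_1 < v_2 < v_3. Listing each simplex with vertices in this order, K has dimension 2 with simplices:

  0-simplices (4): [v_0], [v_1], [v_2], [v_3]
  1-simplices (6): [v_0,v_1], [v_0,v_2], [v_0,v_3], [v_1,v_2], [v_1,v_3], [v_2,v_3]
  2-simplices (4): [v_0,v_1,v_2], [v_0,v_1,v_3], [v_0,v_2,v_3], [v_1,v_2,v_3]

Hence C_0 ≅ Z^4, C_1 ≅ Z^6, C_2 ≅ Z^4.

Boundary ∂_1: C_1 → C_0 sends each edge [p,q] (with p < q) to q − p. For instance
  ∂[v_2,v_3] = [v_3] − [v_2].
As a 4×6 matrix over Z this has rank 3, with invariant factors (1,1,1).

The boundary map ∂_2: C_2 → C_1 acts by ∂[p,q,r] = [q,r] − [p,r] + [p,q]. For instance
  ∂[v_1,v_2,v_3] = [v_2,v_3] − [v_1,v_3] + [v_1,v_2],
  ∂[v_0,v_1,v_2] = [v_1,v_2] − [v_0,v_2] + [v_0,v_1].
This gives a 6×4 integer matrix of rank 3; reducing to Smith normal form yields diagonal entries (1,1,1).

Computing H_k = (kernel of ∂_k) / (image of ∂_{k+1}):

  H_0: rank C_0 − rank ∂_1 = 4 − 3 = 1, and the invariant factors of ∂_1 are all 1, so H_0 = Z.
  H_1: rank ker ∂_1 − rank ∂_2 = (6 − 3) − 3 = 0, and the invariant factors of ∂_2 are all 1, so H_1 = 0.
  H_2: rank ker ∂_2 − rank ∂_3 = (4 − 3) − 0 = 1, and there is no ∂_3, so H_2 = Z.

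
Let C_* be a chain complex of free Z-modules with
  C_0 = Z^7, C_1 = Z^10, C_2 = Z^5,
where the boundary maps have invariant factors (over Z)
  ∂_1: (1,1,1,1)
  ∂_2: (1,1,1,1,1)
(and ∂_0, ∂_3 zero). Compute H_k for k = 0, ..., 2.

H_0: b_0 = 7 − 0 − 4 = 3; torsion from ∂_1 factors > 1: none. So H_0 ≅ Z^3.
H_1: b_1 = 10 − 4 − 5 = 1; torsion from ∂_2 factors > 1: none. So H_1 ≅ Z.
H_2: b_2 = 5 − 5 − 0 = 0; torsion from ∂_3 factors > 1: none. So H_2 ≅ 0.

H_0 ≅ Z^3,  H_1 ≅ Z,  H_2 = 0.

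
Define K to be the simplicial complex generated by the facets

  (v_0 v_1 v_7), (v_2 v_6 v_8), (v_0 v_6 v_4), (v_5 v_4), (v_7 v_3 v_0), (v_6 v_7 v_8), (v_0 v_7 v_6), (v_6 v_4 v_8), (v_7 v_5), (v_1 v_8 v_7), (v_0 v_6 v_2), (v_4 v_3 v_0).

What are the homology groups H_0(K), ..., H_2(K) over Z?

Order the vertices as v_0 < v_1 < v_2 < v_3 < v_4 < v_5 < v_6 < v_7 < v_8. Listing each simplex with vertices in this order, K has dimension 2 with simplices:

  0-simplices (9): [v_0], [v_1], [v_2], [v_3], [v_4], [v_5], [v_6], [v_7], [v_8]
  1-simplices (19): (19 of them)
  2-simplices (10): [v_0,v_1,v_7], [v_0,v_2,v_6], [v_0,v_3,v_4], [v_0,v_3,v_7], [v_0,v_4,v_6], [v_0,v_6,v_7], [v_1,v_7,v_8], [v_2,v_6,v_8], [v_4,v_6,v_8], [v_6,v_7,v_8]

so the chain groups are C_0 ≅ Z^9, C_1 ≅ Z^19, C_2 ≅ Z^10.

The boundary map ∂_1: C_1 → C_0 is given by ∂[p,q] = [q] − [p]. For instance
  ∂[v_0,v_6] = [v_6] − [v_0].
As a 9×19 matrix over Z this has rank 8, with invariant factors (1,1,1,1,1,1,1,1).

The boundary map ∂_2: C_2 → C_1 maps a triangle to the signed sum of its edges. For instance
  ∂[v_4,v_6,v_8] = [v_6,v_8] − [v_4,v_8] + [v_4,v_6],
  ∂[v_0,v_4,v_6] = [v_4,v_6] − [v_0,v_6] + [v_0,v_4].
The 19×10 boundary matrix has rank 10 and Smith normal form diag(1,1,1,1,1,1,1,1,1,1).

Computing H_k = (kernel of ∂_k) / (image of ∂_{k+1}):

  H_0: rank C_0 − rank ∂_1 = 9 − 8 = 1, and the invariant factors of ∂_1 are all 1, so H_0 = Z.
  H_1: rank ker ∂_1 − rank ∂_2 = (19 − 8) − 10 = 1, and the invariant factors of ∂_2 are all 1, so H_1 = Z.
  H_2: rank ker ∂_2 − rank ∂_3 = (10 − 10) − 0 = 0, and there is no ∂_3, so H_2 = 0.

H_0 ≅ Z,  H_1 ≅ Z,  H_2 = 0.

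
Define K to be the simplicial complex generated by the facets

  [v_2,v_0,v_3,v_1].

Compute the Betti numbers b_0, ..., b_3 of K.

We work with the vertex ordering v_0 < v_1 < v_2 < v_3. The simplices of K, each written with vertices in increasing order, are:

  0-simplices (4): [v_0], [v_1], [v_2], [v_3]
  1-simplices (6): [v_0,v_1], [v_0,v_2], [v_0,v_3], [v_1,v_2], [v_1,v_3], [v_2,v_3]
  2-simplices (4): [v_0,v_1,v_2], [v_0,v_1,v_3], [v_0,v_2,v_3], [v_1,v_2,v_3]
  3-simplices (1): [v_0,v_1,v_2,v_3]

so the chain groups are C_0 ≅ Z^4, C_1 ≅ Z^6, C_2 ≅ Z^4, C_3 ≅ Z^1.

Boundary ∂_1: C_1 → C_0 maps an edge to its endpoints' difference, ∂[p,q] = q − p. For instance
  ∂[v_0,v_1] = [v_1] − [v_0].
The resulting 4×6 matrix has rank 3, and its Smith normal form has invariant factors (1,1,1).

The boundary map ∂_2: C_2 → C_1 sends each 2-simplex [p,q,r] to [q,r] − [p,r] + [p,q]. For instance
  ∂[v_0,v_1,v_3] = [v_1,v_3] − [v_0,v_3] + [v_0,v_1],
  ∂[v_0,v_1,v_2] = [v_1,v_2] − [v_0,v_2] + [v_0,v_1].
The 6×4 boundary matrix has rank 3 and Smith normal form diag(1,1,1).

The boundary map ∂_3: C_3 → C_2 sends each 3-simplex σ to the alternating sum Σ_i (−1)^i (σ with its i-th vertex removed). For instance
  ∂[v_0,v_1,v_2,v_3] = [v_1,v_2,v_3] − [v_0,v_2,v_3] + [v_0,v_1,v_3] − [v_0,v_1,v_2].
As a 4×1 matrix over Z this has rank 1, with invariant factors (1).

Computing H_k = (kernel of ∂_k) / (image of ∂_{k+1}):

  H_0: rank C_0 − rank ∂_1 = 4 − 3 = 1, and the invariant factors of ∂_1 are all 1, so H_0 ≅ Z.
  H_1: rank ker ∂_1 − rank ∂_2 = (6 − 3) − 3 = 0, and the invariant factors of ∂_2 are all 1, so H_1 ≅ 0.
  H_2: rank ker ∂_2 − rank ∂_3 = (4 − 3) − 1 = 0, and the invariant factors of ∂_3 are all 1, so H_2 ≅ 0.
  H_3: rank ker ∂_3 − rank ∂_4 = (1 − 1) − 0 = 0, and there is no ∂_4, so H_3 ≅ 0.

Hence the Betti numbers are b_0 = 1, b_1 = 0, b_2 = 0, b_3 = 0.

b_0 = 1, b_1 = 0, b_2 = 0, b_3 = 0.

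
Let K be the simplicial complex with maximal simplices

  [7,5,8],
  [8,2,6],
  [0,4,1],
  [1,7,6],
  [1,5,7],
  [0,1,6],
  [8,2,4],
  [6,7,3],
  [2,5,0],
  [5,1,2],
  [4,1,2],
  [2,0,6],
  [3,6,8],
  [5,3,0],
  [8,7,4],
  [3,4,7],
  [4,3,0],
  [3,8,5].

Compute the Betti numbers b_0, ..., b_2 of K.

We work with the vertex ordering 0 < 1 < 2 < 3 < 4 < 5 < 6 < 7 < 8. The simplices of K, each written with vertices in increasing order, are:

  0-simplices (9): [0], [1], [2], [3], [4], [5], [6], [7], [8]
  1-simplices (27): (27 of them)
  2-simplices (18): [0,1,4], [0,1,6], [0,2,5], [0,2,6], [0,3,4], [0,3,5], [1,2,4], [1,2,5], [1,5,7], [1,6,7], [2,4,8], [2,6,8], [3,4,7], [3,5,8], [3,6,7], [3,6,8], [4,7,8], [5,7,8]

giving chain groups C_0 ≅ Z^9, C_1 ≅ Z^27, C_2 ≅ Z^18.

The boundary map ∂_1: C_1 → C_0 maps an edge to its endpoints' difference, ∂[p,q] = q − p.
The resulting 9×27 matrix has rank 8, and its Smith normal form has invariant factors (1,1,1,1,1,1,1,1).

∂_2: C_2 → C_1 sends each 2-simplex [p,q,r] to [q,r] − [p,r] + [p,q]. For instance
  ∂[3,4,7] = [4,7] − [3,7] + [3,4],
  ∂[0,1,6] = [1,6] − [0,6] + [0,1].
The resulting 27×18 matrix has rank 18, and its Smith normal form has invariant factors (1,1,1,1,1,1,1,1,1,1,1,1,1,1,1,1,1,2).

Computing H_k = (kernel of ∂_k) / (image of ∂_{k+1}):

  H_0: rank C_0 − rank ∂_1 = 9 − 8 = 1, and the invariant factors of ∂_1 are all 1, so H_0 = Z.
  H_1: rank ker ∂_1 − rank ∂_2 = (27 − 8) − 18 = 1, and ∂_2 has invariant factor 2 > 1, so H_1 = Z ⊕ Z/2.
  H_2: rank ker ∂_2 − rank ∂_3 = (18 − 18) − 0 = 0, and there is no ∂_3, so H_2 = 0.

(K is a triangulation of the Klein bottle.)

Hence the Betti numbers are b_0 = 1, b_1 = 1, b_2 = 0.

b_0 = 1, b_1 = 1, b_2 = 0.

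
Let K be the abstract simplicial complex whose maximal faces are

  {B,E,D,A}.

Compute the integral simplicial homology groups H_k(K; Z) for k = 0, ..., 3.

We work with the vertex ordering A < B < D < E. The simplices of K, each written with vertices in increasing order, are:

  0-simplices (4): A, B, D, E
  1-simplices (6): AB, AD, AE, BD, BE, DE
  2-simplices (4): ABD, ABE, ADE, BDE
  3-simplices (1): ABDE

Hence C_0 ≅ Z^4, C_1 ≅ Z^6, C_2 ≅ Z^4, C_3 ≅ Z^1.

∂_1: C_1 → C_0 maps an edge to its endpoints' difference, ∂[p,q] = q − p.
The 4×6 boundary matrix has rank 3 and Smith normal form diag(1,1,1).

The boundary map ∂_2: C_2 → C_1 acts by ∂[p,q,r] = [q,r] − [p,r] + [p,q]. For instance
  ∂ADE = DE − AE + AD,
  ∂ABE = BE − AE + AB.
The resulting 6×4 matrix has rank 3, and its Smith normal form has invariant factors (1,1,1).

Boundary ∂_3: C_3 → C_2 sends each 3-simplex σ to the alternating sum Σ_i (−1)^i (σ with its i-th vertex removed). For instance
  ∂ABDE = BDE − ADE + ABE − ABD.
This gives a 4×1 integer matrix of rank 1; reducing to Smith normal form yields diagonal entries (1).

Computing H_k = (kernel of ∂_k) / (image of ∂_{k+1}):

  H_0: rank C_0 − rank ∂_1 = 4 − 3 = 1, and the invariant factors of ∂_1 are all 1, so H_0 = Z.
  H_1: rank ker ∂_1 − rank ∂_2 = (6 − 3) − 3 = 0, and the invariant factors of ∂_2 are all 1, so H_1 = 0.
  H_2: rank ker ∂_2 − rank ∂_3 = (4 − 3) − 1 = 0, and the invariant factors of ∂_3 are all 1, so H_2 = 0.
  H_3: rank ker ∂_3 − rank ∂_4 = (1 − 1) − 0 = 0, and there is no ∂_4, so H_3 = 0.

(K is a triangulation of the 3-simplex.)

H_0 = Z,  H_1 = 0,  H_2 = 0,  H_3 = 0.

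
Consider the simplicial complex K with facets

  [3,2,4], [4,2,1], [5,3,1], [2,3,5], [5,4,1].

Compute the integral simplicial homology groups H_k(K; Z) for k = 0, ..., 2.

H_0 ≅ Z,  H_1 ≅ Z,  H_2 = 0.

Order the vertices as 1 < 2 < 3 < 4 < 5. Listing each simplex with vertices in this order, K has dimension 2 with simplices:

  0-simplices (5): [1], [2], [3], [4], [5]
  1-simplices (10): [1,2], [1,3], [1,4], [1,5], [2,3], [2,4], [2,5], [3,4], [3,5], [4,5]
  2-simplices (5): [1,2,4], [1,3,5], [1,4,5], [2,3,4], [2,3,5]

giving chain groups C_0 ≅ Z^5, C_1 ≅ Z^10, C_2 ≅ Z^5.

Boundary ∂_1: C_1 → C_0 sends each edge [p,q] (with p < q) to q − p. For instance
  ∂[4,5] = [5] − [4].
This gives a 5×10 integer matrix of rank 4; reducing to Smith normal form yields diagonal entries (1,1,1,1).

∂_2: C_2 → C_1 sends each 2-simplex [p,q,r] to [q,r] − [p,r] + [p,q]. For instance
  ∂[2,3,4] = [3,4] − [2,4] + [2,3],
  ∂[2,3,5] = [3,5] − [2,5] + [2,3].
The resulting 10×5 matrix has rank 5, and its Smith normal form has invariant factors (1,1,1,1,1).

Reading off H_k = ker ∂_k / im ∂_{k+1}:

  H_0: rank C_0 − rank ∂_1 = 5 − 4 = 1, and the invariant factors of ∂_1 are all 1, so H_0 = Z.
  H_1: rank ker ∂_1 − rank ∂_2 = (10 − 4) − 5 = 1, and the invariant factors of ∂_2 are all 1, so H_1 = Z.
  H_2: rank ker ∂_2 − rank ∂_3 = (5 − 5) − 0 = 0, and there is no ∂_3, so H_2 = 0.

As a check, the Euler characteristic is 5 − 10 + 5 = 0, which agrees with 1 − 1 + 0 = 0.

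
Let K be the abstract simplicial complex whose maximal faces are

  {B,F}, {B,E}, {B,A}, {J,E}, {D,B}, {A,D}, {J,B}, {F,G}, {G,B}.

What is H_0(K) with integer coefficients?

H_0 ≅ Z.

Take the total order A < B < D < E < F < G < J on the vertex set. Then K (dimension 1) consists of the simplices:

  0-simplices (7): A, B, D, E, F, G, J
  1-simplices (9): AB, AD, BD, BE, BF, BG, BJ, EJ, FG

so the chain groups are C_0 ≅ Z^7, C_1 ≅ Z^9.

The boundary map ∂_1: C_1 → C_0 sends each edge [p,q] (with p < q) to q − p.
This gives a 7×9 integer matrix of rank 6; reducing to Smith normal form yields diagonal entries (1,1,1,1,1,1).

Reading off H_k = ker ∂_k / im ∂_{k+1}:

  H_0: rank C_0 − rank ∂_1 = 7 − 6 = 1, and the invariant factors of ∂_1 are all 1, so H_0 ≅ Z.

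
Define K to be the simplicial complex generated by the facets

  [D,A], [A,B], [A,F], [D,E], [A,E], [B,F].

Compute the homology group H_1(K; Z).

Fix the vertex order A < B < D < E < F and write every simplex with vertices in increasing order. Then dim K = 1 and the simplices of K are:

  0-simplices (5): A, B, D, E, F
  1-simplices (6): AB, AD, AE, AF, BF, DE

so the chain groups are C_0 ≅ Z^5, C_1 ≅ Z^6.

The boundary map ∂_1: C_1 → C_0 maps an edge to its endpoints' difference, ∂[p,q] = q − p. For instance
  ∂AF = F − A.
The 5×6 boundary matrix has rank 4 and Smith normal form diag(1,1,1,1).

Reading off H_k = ker ∂_k / im ∂_{k+1}:

  H_1: rank ker ∂_1 − rank ∂_2 = (6 − 4) − 0 = 2, and there is no ∂_2, so H_1 = Z^2.

(K is a triangulation of a wedge of 2 circles.)

H_1 = Z^2.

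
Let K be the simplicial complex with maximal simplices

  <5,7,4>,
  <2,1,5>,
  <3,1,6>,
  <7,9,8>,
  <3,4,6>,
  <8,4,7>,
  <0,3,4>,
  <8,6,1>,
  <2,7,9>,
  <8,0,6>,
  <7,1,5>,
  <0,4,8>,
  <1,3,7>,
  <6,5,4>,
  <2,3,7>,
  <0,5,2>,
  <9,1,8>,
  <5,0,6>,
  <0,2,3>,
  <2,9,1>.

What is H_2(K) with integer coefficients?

K has 10 vertices, 30 edges, 20 triangles.
rank ∂_2 = 20, rank ∂_3 = 0 ⇒ b_2 = 20 − 20 − 0 = 0. So H_2 ≅ 0.

H_2 = 0.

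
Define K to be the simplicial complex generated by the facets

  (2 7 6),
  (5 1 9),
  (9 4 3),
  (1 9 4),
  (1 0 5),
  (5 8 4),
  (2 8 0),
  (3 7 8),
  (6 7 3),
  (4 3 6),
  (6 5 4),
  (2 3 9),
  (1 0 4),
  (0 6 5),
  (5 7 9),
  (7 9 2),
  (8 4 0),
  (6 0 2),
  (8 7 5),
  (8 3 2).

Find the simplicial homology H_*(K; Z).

H_0 ≅ Z,  H_1 ≅ Z ⊕ Z/2,  H_2 = 0.

K has 10 vertices, 30 edges, 20 triangles.
rank ∂_0 = 0, rank ∂_1 = 9 ⇒ b_0 = 10 − 0 − 9 = 1; all invariant factors of ∂_1 are 1 so no torsion. So H_0 = Z.
rank ∂_1 = 9, rank ∂_2 = 20 ⇒ b_1 = 30 − 9 − 20 = 1; ∂_2 has invariant factor(s) [2] giving torsion. So H_1 = Z ⊕ Z/2.
rank ∂_2 = 20, rank ∂_3 = 0 ⇒ b_2 = 20 − 20 − 0 = 0. So H_2 = 0.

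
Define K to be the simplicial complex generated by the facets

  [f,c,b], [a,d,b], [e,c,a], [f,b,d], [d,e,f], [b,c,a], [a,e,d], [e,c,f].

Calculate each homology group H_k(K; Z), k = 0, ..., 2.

H_0 = Z,  H_1 = 0,  H_2 = Z.

We work with the vertex ordering a < b < c < d < e < f. The simplices of K, each written with vertices in increasing order, are:

  0-simplices (6): a, b, c, d, e, f
  1-simplices (12): ab, ac, ad, ae, bc, bd, bf, ce, cf, de, df, ef
  2-simplices (8): abc, abd, ace, ade, bcf, bdf, cef, def

giving chain groups C_0 ≅ Z^6, C_1 ≅ Z^12, C_2 ≅ Z^8.

∂_1: C_1 → C_0 sends each edge [p,q] (with p < q) to q − p. For instance
  ∂ab = b − a.
This gives a 6×12 integer matrix of rank 5; reducing to Smith normal form yields diagonal entries (1,1,1,1,1).

The boundary map ∂_2: C_2 → C_1 acts by ∂[p,q,r] = [q,r] − [p,r] + [p,q]. For instance
  ∂ade = de − ae + ad,
  ∂abc = bc − ac + ab.
The resulting 12×8 matrix has rank 7, and its Smith normal form has invariant factors (1,1,1,1,1,1,1).

Reading off H_k = ker ∂_k / im ∂_{k+1}:

  H_0: rank C_0 − rank ∂_1 = 6 − 5 = 1, and the invariant factors of ∂_1 are all 1, so H_0 = Z.
  H_1: rank ker ∂_1 − rank ∂_2 = (12 − 5) − 7 = 0, and the invariant factors of ∂_2 are all 1, so H_1 = 0.
  H_2: rank ker ∂_2 − rank ∂_3 = (8 − 7) − 0 = 1, and there is no ∂_3, so H_2 = Z.

(K is a triangulation of the 2-sphere S^2.)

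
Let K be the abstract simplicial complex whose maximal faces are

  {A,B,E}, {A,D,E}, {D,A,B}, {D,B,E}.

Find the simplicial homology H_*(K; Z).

K has 4 vertices, 6 edges, 4 triangles.
rank ∂_0 = 0, rank ∂_1 = 3 ⇒ b_0 = 4 − 0 − 3 = 1; all invariant factors of ∂_1 are 1 so no torsion. So H_0 = Z.
rank ∂_1 = 3, rank ∂_2 = 3 ⇒ b_1 = 6 − 3 − 3 = 0; all invariant factors of ∂_2 are 1 so no torsion. So H_1 = 0.
rank ∂_2 = 3, rank ∂_3 = 0 ⇒ b_2 = 4 − 3 − 0 = 1. So H_2 = Z.

H_0 = Z,  H_1 = 0,  H_2 = Z.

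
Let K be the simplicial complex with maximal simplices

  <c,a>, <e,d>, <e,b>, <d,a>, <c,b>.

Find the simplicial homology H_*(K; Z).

H_0 ≅ Z,  H_1 ≅ Z.

Order the vertices as a < b < c < d < e. Listing each simplex with vertices in this order, K has dimension 1 with simplices:

  0-simplices (5): a, b, c, d, e
  1-simplices (5): ac, ad, bc, be, de

Hence C_0 ≅ Z^5, C_1 ≅ Z^5.

Boundary ∂_1: C_1 → C_0 maps an edge to its endpoints' difference, ∂[p,q] = q − p. For instance
  ∂ad = d − a.
As a 5×5 matrix over Z this has rank 4, with invariant factors (1,1,1,1).

Now H_k = ker ∂_k / im ∂_{k+1}, so:

  H_0: rank C_0 − rank ∂_1 = 5 − 4 = 1, and the invariant factors of ∂_1 are all 1, so H_0 ≅ Z.
  H_1: rank ker ∂_1 − rank ∂_2 = (5 − 4) − 0 = 1, and there is no ∂_2, so H_1 ≅ Z.

As a check, the Euler characteristic is 5 − 5 = 0, which agrees with 1 − 1 = 0.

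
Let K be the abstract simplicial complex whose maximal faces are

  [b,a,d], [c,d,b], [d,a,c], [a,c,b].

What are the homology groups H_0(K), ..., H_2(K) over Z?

H_0 ≅ Z,  H_1 = 0,  H_2 ≅ Z.

Fix the vertex order a < b < c < d and write every simplex with vertices in increasing order. Then dim K = 2 and the simplices of K are:

  0-simplices (4): a, b, c, d
  1-simplices (6): ab, ac, ad, bc, bd, cd
  2-simplices (4): abc, abd, acd, bcd

so the chain groups are C_0 ≅ Z^4, C_1 ≅ Z^6, C_2 ≅ Z^4.

∂_1: C_1 → C_0 sends each edge [p,q] (with p < q) to q − p. For instance
  ∂bc = c − b.
This gives a 4×6 integer matrix of rank 3; reducing to Smith normal form yields diagonal entries (1,1,1).

The boundary map ∂_2: C_2 → C_1 maps a triangle to the signed sum of its edges. For instance
  ∂abd = bd − ad + ab,
  ∂bcd = cd − bd + bc.
As a 6×4 matrix over Z this has rank 3, with invariant factors (1,1,1).

From H_k ≅ ker(∂_k) / im(∂_{k+1}) we obtain:

  H_0: rank C_0 − rank ∂_1 = 4 − 3 = 1, and the invariant factors of ∂_1 are all 1, so H_0 = Z.
  H_1: rank ker ∂_1 − rank ∂_2 = (6 − 3) − 3 = 0, and the invariant factors of ∂_2 are all 1, so H_1 = 0.
  H_2: rank ker ∂_2 − rank ∂_3 = (4 − 3) − 0 = 1, and there is no ∂_3, so H_2 = Z.

As a check, the Euler characteristic is 4 − 6 + 4 = 2, which agrees with 1 − 0 + 1 = 2.
(K is a triangulation of the 2-sphere S^2.)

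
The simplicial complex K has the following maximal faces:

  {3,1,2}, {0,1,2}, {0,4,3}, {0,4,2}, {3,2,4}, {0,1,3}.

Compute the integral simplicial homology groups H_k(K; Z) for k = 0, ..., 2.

H_0 = Z,  H_1 = 0,  H_2 = Z.

Fix the vertex order 0 < 1 < 2 < 3 < 4 and write every simplex with vertices in increasing order. Then dim K = 2 and the simplices of K are:

  0-simplices (5): [0], [1], [2], [3], [4]
  1-simplices (9): [0,1], [0,2], [0,3], [0,4], [1,2], [1,3], [2,3], [2,4], [3,4]
  2-simplices (6): [0,1,2], [0,1,3], [0,2,4], [0,3,4], [1,2,3], [2,3,4]

giving chain groups C_0 ≅ Z^5, C_1 ≅ Z^9, C_2 ≅ Z^6.

The boundary map ∂_1: C_1 → C_0 sends each edge [p,q] (with p < q) to q − p. For instance
  ∂[0,2] = [2] − [0].
This gives a 5×9 integer matrix of rank 4; reducing to Smith normal form yields diagonal entries (1,1,1,1).

The boundary map ∂_2: C_2 → C_1 sends each 2-simplex [p,q,r] to [q,r] − [p,r] + [p,q]. For instance
  ∂[1,2,3] = [2,3] − [1,3] + [1,2],
  ∂[0,1,2] = [1,2] − [0,2] + [0,1].
As a 9×6 matrix over Z this has rank 5, with invariant factors (1,1,1,1,1).

Computing H_k = (kernel of ∂_k) / (image of ∂_{k+1}):

  H_0: rank C_0 − rank ∂_1 = 5 − 4 = 1, and the invariant factors of ∂_1 are all 1, so H_0 ≅ Z.
  H_1: rank ker ∂_1 − rank ∂_2 = (9 − 4) − 5 = 0, and the invariant factors of ∂_2 are all 1, so H_1 ≅ 0.
  H_2: rank ker ∂_2 − rank ∂_3 = (6 − 5) − 0 = 1, and there is no ∂_3, so H_2 ≅ Z.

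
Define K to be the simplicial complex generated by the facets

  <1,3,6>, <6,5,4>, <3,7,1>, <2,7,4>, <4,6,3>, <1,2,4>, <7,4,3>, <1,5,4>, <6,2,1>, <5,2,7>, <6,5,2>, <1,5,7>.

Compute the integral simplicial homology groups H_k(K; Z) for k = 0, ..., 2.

H_0 = Z,  H_1 = Z/2,  H_2 = 0.

We work with the vertex ordering 1 < 2 < 3 < 4 < 5 < 6 < 7. The simplices of K, each written with vertices in increasing order, are:

  0-simplices (7): [1], [2], [3], [4], [5], [6], [7]
  1-simplices (18): [1,2], [1,3], [1,4], [1,5], [1,6], [1,7], [2,4], [2,5], [2,6], [2,7], [3,4], [3,6], [3,7], [4,5], [4,6], [4,7], [5,6], [5,7]
  2-simplices (12): [1,2,4], [1,2,6], [1,3,6], [1,3,7], [1,4,5], [1,5,7], [2,4,7], [2,5,6], [2,5,7], [3,4,6], [3,4,7], [4,5,6]

giving chain groups C_0 ≅ Z^7, C_1 ≅ Z^18, C_2 ≅ Z^12.

∂_1: C_1 → C_0 is given by ∂[p,q] = [q] − [p].
The resulting 7×18 matrix has rank 6, and its Smith normal form has invariant factors (1,1,1,1,1,1).

∂_2: C_2 → C_1 acts by ∂[p,q,r] = [q,r] − [p,r] + [p,q]. For instance
  ∂[2,5,7] = [5,7] − [2,7] + [2,5],
  ∂[1,3,7] = [3,7] − [1,7] + [1,3].
The 18×12 boundary matrix has rank 12 and Smith normal form diag(1,1,1,1,1,1,1,1,1,1,1,2).

Computing H_k = (kernel of ∂_k) / (image of ∂_{k+1}):

  H_0: rank C_0 − rank ∂_1 = 7 − 6 = 1, and the invariant factors of ∂_1 are all 1, so H_0 ≅ Z.
  H_1: rank ker ∂_1 − rank ∂_2 = (18 − 6) − 12 = 0, and ∂_2 has invariant factor 2 > 1, so H_1 ≅ Z/2.
  H_2: rank ker ∂_2 − rank ∂_3 = (12 − 12) − 0 = 0, and there is no ∂_3, so H_2 ≅ 0.

As a check, the Euler characteristic is 7 − 18 + 12 = 1, which agrees with 1 − 0 + 0 = 1.
(K is a triangulation of the real projective plane RP^2.)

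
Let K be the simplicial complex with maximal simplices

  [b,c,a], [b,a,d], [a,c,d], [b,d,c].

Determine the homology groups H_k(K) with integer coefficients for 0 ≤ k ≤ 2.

H_0 ≅ Z,  H_1 = 0,  H_2 ≅ Z.

Order the vertices as a < b < c < d. Listing each simplex with vertices in this order, K has dimension 2 with simplices:

  0-simplices (4): a, b, c, d
  1-simplices (6): ab, ac, ad, bc, bd, cd
  2-simplices (4): abc, abd, acd, bcd

giving chain groups C_0 ≅ Z^4, C_1 ≅ Z^6, C_2 ≅ Z^4.

The boundary map ∂_1: C_1 → C_0 is given by ∂[p,q] = [q] − [p]. For instance
  ∂bc = c − b.
The 4×6 boundary matrix has rank 3 and Smith normal form diag(1,1,1).

∂_2: C_2 → C_1 acts by ∂[p,q,r] = [q,r] − [p,r] + [p,q]. For instance
  ∂abd = bd − ad + ab,
  ∂acd = cd − ad + ac.
The resulting 6×4 matrix has rank 3, and its Smith normal form has invariant factors (1,1,1).

Now H_k = ker ∂_k / im ∂_{k+1}, so:

  H_0: rank C_0 − rank ∂_1 = 4 − 3 = 1, and the invariant factors of ∂_1 are all 1, so H_0 = Z.
  H_1: rank ker ∂_1 − rank ∂_2 = (6 − 3) − 3 = 0, and the invariant factors of ∂_2 are all 1, so H_1 = 0.
  H_2: rank ker ∂_2 − rank ∂_3 = (4 − 3) − 0 = 1, and there is no ∂_3, so H_2 = Z.

As a check, the Euler characteristic is 4 − 6 + 4 = 2, which agrees with 1 − 0 + 1 = 2.
(K is a triangulation of the 2-sphere S^2.)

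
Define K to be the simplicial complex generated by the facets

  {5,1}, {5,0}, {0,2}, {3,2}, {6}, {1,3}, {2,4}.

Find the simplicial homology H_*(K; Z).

Order the vertices as 0 < 1 < 2 < 3 < 4 < 5 < 6. Listing each simplex with vertices in this order, K has dimension 1 with simplices:

  0-simplices (7): [0], [1], [2], [3], [4], [5], [6]
  1-simplices (6): [0,2], [0,5], [1,3], [1,5], [2,3], [2,4]

giving chain groups C_0 ≅ Z^7, C_1 ≅ Z^6.

The boundary map ∂_1: C_1 → C_0 is given by ∂[p,q] = [q] − [p].
This gives a 7×6 integer matrix of rank 5; reducing to Smith normal form yields diagonal entries (1,1,1,1,1).

From H_k ≅ ker(∂_k) / im(∂_{k+1}) we obtain:

  H_0: rank C_0 − rank ∂_1 = 7 − 5 = 2, and the invariant factors of ∂_1 are all 1, so H_0 = Z^2.
  H_1: rank ker ∂_1 − rank ∂_2 = (6 − 5) − 0 = 1, and there is no ∂_2, so H_1 = Z.

H_0 = Z^2,  H_1 = Z.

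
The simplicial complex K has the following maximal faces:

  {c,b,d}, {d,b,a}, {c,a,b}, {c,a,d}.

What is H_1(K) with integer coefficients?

Fix the vertex order a < b < c < d and write every simplex with vertices in increasing order. Then dim K = 2 and the simplices of K are:

  0-simplices (4): a, b, c, d
  1-simplices (6): ab, ac, ad, bc, bd, cd
  2-simplices (4): abc, abd, acd, bcd

so the chain groups are C_0 ≅ Z^4, C_1 ≅ Z^6, C_2 ≅ Z^4.

The boundary map ∂_1: C_1 → C_0 sends each edge [p,q] (with p < q) to q − p. For instance
  ∂bd = d − b.
The resulting 4×6 matrix has rank 3, and its Smith normal form has invariant factors (1,1,1).

∂_2: C_2 → C_1 sends each 2-simplex [p,q,r] to [q,r] − [p,r] + [p,q]. For instance
  ∂acd = cd − ad + ac,
  ∂abc = bc − ac + ab.
The resulting 6×4 matrix has rank 3, and its Smith normal form has invariant factors (1,1,1).

Now H_k = ker ∂_k / im ∂_{k+1}, so:

  H_1: rank ker ∂_1 − rank ∂_2 = (6 − 3) − 3 = 0, and the invariant factors of ∂_2 are all 1, so H_1 ≅ 0.

(K is a triangulation of the 2-sphere S^2.)

H_1 = 0.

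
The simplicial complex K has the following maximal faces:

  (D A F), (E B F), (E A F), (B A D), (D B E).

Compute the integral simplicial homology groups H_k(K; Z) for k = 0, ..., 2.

Take the total order A < B < D < E < F on the vertex set. Then K (dimension 2) consists of the simplices:

  0-simplices (5): A, B, D, E, F
  1-simplices (10): AB, AD, AE, AF, BD, BE, BF, DE, DF, EF
  2-simplices (5): ABD, ADF, AEF, BDE, BEF

giving chain groups C_0 ≅ Z^5, C_1 ≅ Z^10, C_2 ≅ Z^5.

Boundary ∂_1: C_1 → C_0 sends each edge [p,q] (with p < q) to q − p. For instance
  ∂BF = F − B.
The resulting 5×10 matrix has rank 4, and its Smith normal form has invariant factors (1,1,1,1).

∂_2: C_2 → C_1 maps a triangle to the signed sum of its edges. For instance
  ∂BEF = EF − BF + BE,
  ∂ABD = BD − AD + AB.
As a 10×5 matrix over Z this has rank 5, with invariant factors (1,1,1,1,1).

From H_k ≅ ker(∂_k) / im(∂_{k+1}) we obtain:

  H_0: rank C_0 − rank ∂_1 = 5 − 4 = 1, and the invariant factors of ∂_1 are all 1, so H_0 ≅ Z.
  H_1: rank ker ∂_1 − rank ∂_2 = (10 − 4) − 5 = 1, and the invariant factors of ∂_2 are all 1, so H_1 ≅ Z.
  H_2: rank ker ∂_2 − rank ∂_3 = (5 − 5) − 0 = 0, and there is no ∂_3, so H_2 ≅ 0.

(K is a triangulation of the Möbius band.)

H_0 ≅ Z,  H_1 ≅ Z,  H_2 = 0.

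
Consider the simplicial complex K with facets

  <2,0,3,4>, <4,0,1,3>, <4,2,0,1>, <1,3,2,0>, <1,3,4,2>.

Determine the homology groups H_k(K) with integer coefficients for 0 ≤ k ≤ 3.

H_0 ≅ Z,  H_1 = 0,  H_2 = 0,  H_3 ≅ Z.

We work with the vertex ordering 0 < 1 < 2 < 3 < 4. The simplices of K, each written with vertices in increasing order, are:

  0-simplices (5): [0], [1], [2], [3], [4]
  1-simplices (10): [0,1], [0,2], [0,3], [0,4], [1,2], [1,3], [1,4], [2,3], [2,4], [3,4]
  2-simplices (10): [0,1,2], [0,1,3], [0,1,4], [0,2,3], [0,2,4], [0,3,4], [1,2,3], [1,2,4], [1,3,4], [2,3,4]
  3-simplices (5): [0,1,2,3], [0,1,2,4], [0,1,3,4], [0,2,3,4], [1,2,3,4]

so the chain groups are C_0 ≅ Z^5, C_1 ≅ Z^10, C_2 ≅ Z^10, C_3 ≅ Z^5.

The boundary map ∂_1: C_1 → C_0 sends each edge [p,q] (with p < q) to q − p.
As a 5×10 matrix over Z this has rank 4, with invariant factors (1,1,1,1).

Boundary ∂_2: C_2 → C_1 sends each 2-simplex [p,q,r] to [q,r] − [p,r] + [p,q]. For instance
  ∂[1,3,4] = [3,4] − [1,4] + [1,3],
  ∂[1,2,4] = [2,4] − [1,4] + [1,2].
The resulting 10×10 matrix has rank 6, and its Smith normal form has invariant factors (1,1,1,1,1,1).

Boundary ∂_3: C_3 → C_2 sends each 3-simplex σ to the alternating sum Σ_i (−1)^i (σ with its i-th vertex removed). For instance
  ∂[0,1,3,4] = [1,3,4] − [0,3,4] + [0,1,4] − [0,1,3],
  ∂[0,1,2,3] = [1,2,3] − [0,2,3] + [0,1,3] − [0,1,2].
This gives a 10×5 integer matrix of rank 4; reducing to Smith normal form yields diagonal entries (1,1,1,1).

From H_k ≅ ker(∂_k) / im(∂_{k+1}) we obtain:

  H_0: rank C_0 − rank ∂_1 = 5 − 4 = 1, and the invariant factors of ∂_1 are all 1, so H_0 = Z.
  H_1: rank ker ∂_1 − rank ∂_2 = (10 − 4) − 6 = 0, and the invariant factors of ∂_2 are all 1, so H_1 = 0.
  H_2: rank ker ∂_2 − rank ∂_3 = (10 − 6) − 4 = 0, and the invariant factors of ∂_3 are all 1, so H_2 = 0.
  H_3: rank ker ∂_3 − rank ∂_4 = (5 − 4) − 0 = 1, and there is no ∂_4, so H_3 = Z.

As a check, the Euler characteristic is 5 − 10 + 10 − 5 = 0, which agrees with 1 − 0 + 0 − 1 = 0.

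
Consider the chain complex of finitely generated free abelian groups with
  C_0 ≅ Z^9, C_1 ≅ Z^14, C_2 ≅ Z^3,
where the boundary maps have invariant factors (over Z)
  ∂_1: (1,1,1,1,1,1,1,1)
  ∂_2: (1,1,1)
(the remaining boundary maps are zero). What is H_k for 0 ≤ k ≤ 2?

H_0: b_0 = 9 − 0 − 8 = 1; torsion from ∂_1 factors > 1: none. So H_0 ≅ Z.
H_1: b_1 = 14 − 8 − 3 = 3; torsion from ∂_2 factors > 1: none. So H_1 ≅ Z^3.
H_2: b_2 = 3 − 3 − 0 = 0; torsion from ∂_3 factors > 1: none. So H_2 ≅ 0.

H_0 ≅ Z,  H_1 ≅ Z^3,  H_2 = 0.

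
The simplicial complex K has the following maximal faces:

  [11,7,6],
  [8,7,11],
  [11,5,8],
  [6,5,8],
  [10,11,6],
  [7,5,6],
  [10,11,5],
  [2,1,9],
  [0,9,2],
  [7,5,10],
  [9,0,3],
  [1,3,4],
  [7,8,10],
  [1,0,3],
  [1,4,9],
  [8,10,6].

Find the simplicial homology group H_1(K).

H_1 ≅ Z ⊕ Z/2.

K has 12 vertices, 27 edges, 16 triangles.
rank ∂_1 = 10, rank ∂_2 = 16 ⇒ b_1 = 27 − 10 − 16 = 1; ∂_2 has invariant factor(s) [2] giving torsion. So H_1 ≅ Z ⊕ Z/2.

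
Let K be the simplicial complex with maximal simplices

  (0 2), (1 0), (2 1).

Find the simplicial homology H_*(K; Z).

Order the vertices as 0 < 1 < 2. Listing each simplex with vertices in this order, K has dimension 1 with simplices:

  0-simplices (3): [0], [1], [2]
  1-simplices (3): [0,1], [0,2], [1,2]

so the chain groups are C_0 ≅ Z^3, C_1 ≅ Z^3.

Boundary ∂_1: C_1 → C_0 is given by ∂[p,q] = [q] − [p].
The 3×3 boundary matrix has rank 2 and Smith normal form diag(1,1).

From H_k ≅ ker(∂_k) / im(∂_{k+1}) we obtain:

  H_0: rank C_0 − rank ∂_1 = 3 − 2 = 1, and the invariant factors of ∂_1 are all 1, so H_0 ≅ Z.
  H_1: rank ker ∂_1 − rank ∂_2 = (3 − 2) − 0 = 1, and there is no ∂_2, so H_1 ≅ Z.

(K is a triangulation of the circle S^1.)

H_0 = Z,  H_1 = Z.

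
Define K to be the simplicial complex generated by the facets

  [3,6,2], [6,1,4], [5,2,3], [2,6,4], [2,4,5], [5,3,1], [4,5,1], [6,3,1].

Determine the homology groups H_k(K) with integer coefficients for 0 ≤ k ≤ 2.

Order the vertices as 1 < 2 < 3 < 4 < 5 < 6. Listing each simplex with vertices in this order, K has dimension 2 with simplices:

  0-simplices (6): [1], [2], [3], [4], [5], [6]
  1-simplices (12): [1,3], [1,4], [1,5], [1,6], [2,3], [2,4], [2,5], [2,6], [3,5], [3,6], [4,5], [4,6]
  2-simplices (8): [1,3,5], [1,3,6], [1,4,5], [1,4,6], [2,3,5], [2,3,6], [2,4,5], [2,4,6]

giving chain groups C_0 ≅ Z^6, C_1 ≅ Z^12, C_2 ≅ Z^8.

The boundary map ∂_1: C_1 → C_0 is given by ∂[p,q] = [q] − [p]. For instance
  ∂[4,5] = [5] − [4].
This gives a 6×12 integer matrix of rank 5; reducing to Smith normal form yields diagonal entries (1,1,1,1,1).

∂_2: C_2 → C_1 maps a triangle to the signed sum of its edges. For instance
  ∂[1,3,6] = [3,6] − [1,6] + [1,3],
  ∂[2,3,6] = [3,6] − [2,6] + [2,3].
This gives a 12×8 integer matrix of rank 7; reducing to Smith normal form yields diagonal entries (1,1,1,1,1,1,1).

From H_k ≅ ker(∂_k) / im(∂_{k+1}) we obtain:

  H_0: rank C_0 − rank ∂_1 = 6 − 5 = 1, and the invariant factors of ∂_1 are all 1, so H_0 ≅ Z.
  H_1: rank ker ∂_1 − rank ∂_2 = (12 − 5) − 7 = 0, and the invariant factors of ∂_2 are all 1, so H_1 ≅ 0.
  H_2: rank ker ∂_2 − rank ∂_3 = (8 − 7) − 0 = 1, and there is no ∂_3, so H_2 ≅ Z.

As a check, the Euler characteristic is 6 − 12 + 8 = 2, which agrees with 1 − 0 + 1 = 2.

H_0 = Z,  H_1 = 0,  H_2 = Z.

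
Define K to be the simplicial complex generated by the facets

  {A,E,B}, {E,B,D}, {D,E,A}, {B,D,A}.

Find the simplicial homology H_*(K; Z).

H_0 = Z,  H_1 = 0,  H_2 = Z.

Take the total order A < B < D < E on the vertex set. Then K (dimension 2) consists of the simplices:

  0-simplices (4): A, B, D, E
  1-simplices (6): AB, AD, AE, BD, BE, DE
  2-simplices (4): ABD, ABE, ADE, BDE

Hence C_0 ≅ Z^4, C_1 ≅ Z^6, C_2 ≅ Z^4.

The boundary map ∂_1: C_1 → C_0 sends each edge [p,q] (with p < q) to q − p. For instance
  ∂AB = B − A.
This gives a 4×6 integer matrix of rank 3; reducing to Smith normal form yields diagonal entries (1,1,1).

∂_2: C_2 → C_1 sends each 2-simplex [p,q,r] to [q,r] − [p,r] + [p,q]. For instance
  ∂ABD = BD − AD + AB,
  ∂ABE = BE − AE + AB.
The 6×4 boundary matrix has rank 3 and Smith normal form diag(1,1,1).

From H_k ≅ ker(∂_k) / im(∂_{k+1}) we obtain:

  H_0: rank C_0 − rank ∂_1 = 4 − 3 = 1, and the invariant factors of ∂_1 are all 1, so H_0 ≅ Z.
  H_1: rank ker ∂_1 − rank ∂_2 = (6 − 3) − 3 = 0, and the invariant factors of ∂_2 are all 1, so H_1 ≅ 0.
  H_2: rank ker ∂_2 − rank ∂_3 = (4 − 3) − 0 = 1, and there is no ∂_3, so H_2 ≅ Z.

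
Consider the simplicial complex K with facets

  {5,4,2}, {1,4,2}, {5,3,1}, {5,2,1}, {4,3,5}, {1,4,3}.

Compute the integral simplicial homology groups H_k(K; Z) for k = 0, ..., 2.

Fix the vertex order 1 < 2 < 3 < 4 < 5 and write every simplex with vertices in increasing order. Then dim K = 2 and the simplices of K are:

  0-simplices (5): [1], [2], [3], [4], [5]
  1-simplices (9): [1,2], [1,3], [1,4], [1,5], [2,4], [2,5], [3,4], [3,5], [4,5]
  2-simplices (6): [1,2,4], [1,2,5], [1,3,4], [1,3,5], [2,4,5], [3,4,5]

Hence C_0 ≅ Z^5, C_1 ≅ Z^9, C_2 ≅ Z^6.

The boundary map ∂_1: C_1 → C_0 sends each edge [p,q] (with p < q) to q − p.
The 5×9 boundary matrix has rank 4 and Smith normal form diag(1,1,1,1).

∂_2: C_2 → C_1 acts by ∂[p,q,r] = [q,r] − [p,r] + [p,q]. For instance
  ∂[1,3,4] = [3,4] − [1,4] + [1,3],
  ∂[3,4,5] = [4,5] − [3,5] + [3,4].
The resulting 9×6 matrix has rank 5, and its Smith normal form has invariant factors (1,1,1,1,1).

From H_k ≅ ker(∂_k) / im(∂_{k+1}) we obtain:

  H_0: rank C_0 − rank ∂_1 = 5 − 4 = 1, and the invariant factors of ∂_1 are all 1, so H_0 = Z.
  H_1: rank ker ∂_1 − rank ∂_2 = (9 − 4) − 5 = 0, and the invariant factors of ∂_2 are all 1, so H_1 = 0.
  H_2: rank ker ∂_2 − rank ∂_3 = (6 − 5) − 0 = 1, and there is no ∂_3, so H_2 = Z.

H_0 = Z,  H_1 = 0,  H_2 = Z.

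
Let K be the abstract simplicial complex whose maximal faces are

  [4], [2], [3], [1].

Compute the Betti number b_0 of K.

Fix the vertex order 1 < 2 < 3 < 4 and write every simplex with vertices in increasing order. Then dim K = 0 and the simplices of K are:

  0-simplices (4): [1], [2], [3], [4]

giving chain groups C_0 ≅ Z^4.

Reading off H_k = ker ∂_k / im ∂_{k+1}:

  H_0: rank C_0 − rank ∂_1 = 4 − 0 = 4, and there is no ∂_1, so H_0 ≅ Z^4.

(K is a triangulation of a set of 4 points.)

Hence the Betti numbers are b_0 = 4.

b_0 = 4.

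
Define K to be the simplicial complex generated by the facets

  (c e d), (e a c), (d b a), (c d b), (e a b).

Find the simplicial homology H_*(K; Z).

We work with the vertex ordering a < b < c < d < e. The simplices of K, each written with vertices in increasing order, are:

  0-simplices (5): a, b, c, d, e
  1-simplices (10): ab, ac, ad, ae, bc, bd, be, cd, ce, de
  2-simplices (5): abd, abe, ace, bcd, cde

Hence C_0 ≅ Z^5, C_1 ≅ Z^10, C_2 ≅ Z^5.

The boundary map ∂_1: C_1 → C_0 is given by ∂[p,q] = [q] − [p]. For instance
  ∂ac = c − a.
The 5×10 boundary matrix has rank 4 and Smith normal form diag(1,1,1,1).

The boundary map ∂_2: C_2 → C_1 sends each 2-simplex [p,q,r] to [q,r] − [p,r] + [p,q]. For instance
  ∂bcd = cd − bd + bc,
  ∂abe = be − ae + ab.
As a 10×5 matrix over Z this has rank 5, with invariant factors (1,1,1,1,1).

Now H_k = ker ∂_k / im ∂_{k+1}, so:

  H_0: rank C_0 − rank ∂_1 = 5 − 4 = 1, and the invariant factors of ∂_1 are all 1, so H_0 = Z.
  H_1: rank ker ∂_1 − rank ∂_2 = (10 − 4) − 5 = 1, and the invariant factors of ∂_2 are all 1, so H_1 = Z.
  H_2: rank ker ∂_2 − rank ∂_3 = (5 − 5) − 0 = 0, and there is no ∂_3, so H_2 = 0.

As a check, the Euler characteristic is 5 − 10 + 5 = 0, which agrees with 1 − 1 + 0 = 0.

H_0 ≅ Z,  H_1 ≅ Z,  H_2 = 0.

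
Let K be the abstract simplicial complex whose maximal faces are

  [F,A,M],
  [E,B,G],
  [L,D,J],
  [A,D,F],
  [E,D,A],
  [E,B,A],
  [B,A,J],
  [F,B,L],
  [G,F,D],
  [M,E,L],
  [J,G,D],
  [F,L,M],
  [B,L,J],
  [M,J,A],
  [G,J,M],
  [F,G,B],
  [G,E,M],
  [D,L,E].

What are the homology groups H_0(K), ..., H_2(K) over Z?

Order the vertices as A < B < D < E < F < G < J < L < M. Listing each simplex with vertices in this order, K has dimension 2 with simplices:

  0-simplices (9): A, B, D, E, F, G, J, L, M
  1-simplices (27): AB, AD, AE, AF, AJ, AM, BE, BF, BG, BJ, BL, DE, DF, DG, DJ, DL, EG, EL, EM, FG, FL, FM, GJ, GM, JL, JM, LM
  2-simplices (18): ABE, ABJ, ADE, ADF, AFM, AJM, BEG, BFG, BFL, BJL, DEL, DFG, DGJ, DJL, EGM, ELM, FLM, GJM

so the chain groups are C_0 ≅ Z^9, C_1 ≅ Z^27, C_2 ≅ Z^18.

∂_1: C_1 → C_0 maps an edge to its endpoints' difference, ∂[p,q] = q − p. For instance
  ∂AJ = J − A.
As a 9×27 matrix over Z this has rank 8, with invariant factors (1,1,1,1,1,1,1,1).

∂_2: C_2 → C_1 maps a triangle to the signed sum of its edges. For instance
  ∂DGJ = GJ − DJ + DG,
  ∂FLM = LM − FM + FL.
This gives a 27×18 integer matrix of rank 17; reducing to Smith normal form yields diagonal entries (1,1,1,1,1,1,1,1,1,1,1,1,1,1,1,1,1).

Reading off H_k = ker ∂_k / im ∂_{k+1}:

  H_0: rank C_0 − rank ∂_1 = 9 − 8 = 1, and the invariant factors of ∂_1 are all 1, so H_0 ≅ Z.
  H_1: rank ker ∂_1 − rank ∂_2 = (27 − 8) − 17 = 2, and the invariant factors of ∂_2 are all 1, so H_1 ≅ Z^2.
  H_2: rank ker ∂_2 − rank ∂_3 = (18 − 17) − 0 = 1, and there is no ∂_3, so H_2 ≅ Z.

H_0 = Z,  H_1 = Z^2,  H_2 = Z.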